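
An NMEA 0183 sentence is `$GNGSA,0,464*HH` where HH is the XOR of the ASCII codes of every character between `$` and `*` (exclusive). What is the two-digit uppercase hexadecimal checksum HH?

5A

XOR the ASCII codes of the payload characters:
  'G' = 0x47 → acc = 0x47
  'N' = 0x4E → acc = 0x09
  'G' = 0x47 → acc = 0x4E
  'S' = 0x53 → acc = 0x1D
  'A' = 0x41 → acc = 0x5C
  ',' = 0x2C → acc = 0x70
  '0' = 0x30 → acc = 0x40
  ',' = 0x2C → acc = 0x6C
  '4' = 0x34 → acc = 0x58
  '6' = 0x36 → acc = 0x6E
  '4' = 0x34 → acc = 0x5A
Checksum = 0x5A.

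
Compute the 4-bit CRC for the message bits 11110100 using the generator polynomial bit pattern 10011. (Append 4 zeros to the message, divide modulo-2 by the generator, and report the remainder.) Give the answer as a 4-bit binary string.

Append 4 zeros: 111101000000. Divide by 10011 (XOR where the leading bit is 1):
  pos 0: 11110 XOR 10011 = 01101
  pos 1: 11011 XOR 10011 = 01000
  pos 2: 10000 XOR 10011 = 00011
  pos 5: 11000 XOR 10011 = 01011
  pos 6: 10110 XOR 10011 = 00101
Remainder (last 4 bits) = 1010. This is the CRC / FCS.

1010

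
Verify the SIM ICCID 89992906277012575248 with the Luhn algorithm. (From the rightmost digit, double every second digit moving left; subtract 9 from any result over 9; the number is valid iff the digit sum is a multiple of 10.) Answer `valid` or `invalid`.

valid

From the right, keep odd positions and double even positions (subtract 9 from any doubled value over 9):
  doubled (positions 2,4,...): 8 1 1 2 5 4 0 4 9 7 → sum 41
  kept (positions 1,3,...): 8 2 7 2 0 7 6 9 9 9 → sum 59
Total = 100.
100 mod 10 = 0, so the number is valid.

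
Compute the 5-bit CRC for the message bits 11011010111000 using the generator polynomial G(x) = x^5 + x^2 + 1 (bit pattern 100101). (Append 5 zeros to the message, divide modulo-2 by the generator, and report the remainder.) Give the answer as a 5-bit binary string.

Append 5 zeros: 1101101011100000000. Divide by 100101 (XOR where the leading bit is 1):
  pos 0: 110110 XOR 100101 = 010011
  pos 1: 100111 XOR 100101 = 000010
  pos 5: 100111 XOR 100101 = 000010
  pos 9: 100000 XOR 100101 = 000101
  pos 12: 101000 XOR 100101 = 001101
Remainder (last 5 bits) = 11010. This is the CRC / FCS.

11010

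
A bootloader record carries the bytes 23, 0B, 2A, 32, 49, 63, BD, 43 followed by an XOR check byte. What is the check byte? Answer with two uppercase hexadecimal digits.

E4

XOR the bytes together:
  start with 0x23
  0x23 ⊕ 0x0B = 0x28
  0x28 ⊕ 0x2A = 0x02
  0x02 ⊕ 0x32 = 0x30
  0x30 ⊕ 0x49 = 0x79
  0x79 ⊕ 0x63 = 0x1A
  0x1A ⊕ 0xBD = 0xA7
  0xA7 ⊕ 0x43 = 0xE4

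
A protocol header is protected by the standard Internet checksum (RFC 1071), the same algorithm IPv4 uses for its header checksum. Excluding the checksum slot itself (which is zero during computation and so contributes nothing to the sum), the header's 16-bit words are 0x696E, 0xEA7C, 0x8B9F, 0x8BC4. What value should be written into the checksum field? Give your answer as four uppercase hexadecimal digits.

94B0

One's-complement addition (fold any carry out of bit 15 back into bit 0):
  0x696E + 0xEA7C = 0x153EA → wrap carry → 0x53EB
  0x53EB + 0x8B9F = 0x0DF8A
  0xDF8A + 0x8BC4 = 0x16B4E → wrap carry → 0x6B4F
One's-complement sum = 0x6B4F.
Checksum = ~0x6B4F & 0xFFFF = 0x94B0.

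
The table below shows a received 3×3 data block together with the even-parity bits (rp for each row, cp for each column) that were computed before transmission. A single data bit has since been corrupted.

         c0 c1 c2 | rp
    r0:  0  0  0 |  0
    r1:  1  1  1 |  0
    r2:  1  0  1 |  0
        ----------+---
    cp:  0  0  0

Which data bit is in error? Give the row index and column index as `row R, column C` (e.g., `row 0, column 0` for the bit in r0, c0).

row 1, column 1

Recompute each row's even parity and compare to rp:
  r0: data parity 0, sent rp 0 → ok
  r1: data parity 1, sent rp 0 → mismatch
  r2: data parity 0, sent rp 0 → ok
Recompute each column's even parity and compare to cp:
  c0: data parity 0, sent cp 0 → ok
  c1: data parity 1, sent cp 0 → mismatch
  c2: data parity 0, sent cp 0 → ok
Exactly one row (r1) and one column (c1) fail → the flipped bit is at their intersection.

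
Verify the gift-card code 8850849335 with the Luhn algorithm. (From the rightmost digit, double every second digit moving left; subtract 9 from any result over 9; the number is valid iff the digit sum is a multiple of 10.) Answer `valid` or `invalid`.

From the right, keep odd positions and double even positions (subtract 9 from any doubled value over 9):
  doubled (positions 2,4,...): 6 9 7 1 7 → sum 30
  kept (positions 1,3,...): 5 3 4 0 8 → sum 20
Total = 50.
50 mod 10 = 0, so the number is valid.

valid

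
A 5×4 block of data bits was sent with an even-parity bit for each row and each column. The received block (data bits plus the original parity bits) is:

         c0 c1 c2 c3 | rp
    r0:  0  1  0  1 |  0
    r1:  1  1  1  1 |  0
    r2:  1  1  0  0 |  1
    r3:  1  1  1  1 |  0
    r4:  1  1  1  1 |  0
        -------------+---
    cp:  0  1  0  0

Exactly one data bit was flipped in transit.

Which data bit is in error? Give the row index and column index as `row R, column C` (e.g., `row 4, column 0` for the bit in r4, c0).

Recompute each row's even parity and compare to rp:
  r0: data parity 0, sent rp 0 → ok
  r1: data parity 0, sent rp 0 → ok
  r2: data parity 0, sent rp 1 → mismatch
  r3: data parity 0, sent rp 0 → ok
  r4: data parity 0, sent rp 0 → ok
Recompute each column's even parity and compare to cp:
  c0: data parity 0, sent cp 0 → ok
  c1: data parity 1, sent cp 1 → ok
  c2: data parity 1, sent cp 0 → mismatch
  c3: data parity 0, sent cp 0 → ok
Exactly one row (r2) and one column (c2) fail → the flipped bit is at their intersection.

row 2, column 2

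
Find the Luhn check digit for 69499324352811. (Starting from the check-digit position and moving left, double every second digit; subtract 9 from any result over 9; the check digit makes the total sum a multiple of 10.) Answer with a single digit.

Partial digits right→left: 1 1 8 2 5 3 4 2 3 9 9 4 9 6
Double every second digit counting from the check-digit position (so the 1st, 3rd, 5th, ... of the partial from the right).
  doubled (with −9 where >9): 2 7 1 8 6 9 9 → sum 42
  kept as-is: 1 2 3 2 9 4 6 → sum 27
Total = 42 + 27 = 69.
Check digit = (10 − (69 mod 10)) mod 10 = 1.

1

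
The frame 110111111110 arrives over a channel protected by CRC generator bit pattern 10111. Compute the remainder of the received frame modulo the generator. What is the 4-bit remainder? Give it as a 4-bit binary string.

0000

Modulo-2 division of 110111111110 by 10111:
  pos 0: 11011 XOR 10111 = 01100
  pos 1: 11001 XOR 10111 = 01110
  pos 2: 11101 XOR 10111 = 01010
  pos 3: 10101 XOR 10111 = 00010
  pos 6: 10111 XOR 10111 = 00000
Remainder = 0000 (zero — the frame passes the CRC check).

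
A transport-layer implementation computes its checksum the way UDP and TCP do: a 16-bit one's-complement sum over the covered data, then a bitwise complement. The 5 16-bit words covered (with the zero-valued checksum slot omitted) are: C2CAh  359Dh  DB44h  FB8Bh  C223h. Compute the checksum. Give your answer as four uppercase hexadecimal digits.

6EA3

One's-complement addition (fold any carry out of bit 15 back into bit 0):
  0xC2CA + 0x359D = 0x0F867
  0xF867 + 0xDB44 = 0x1D3AB → wrap carry → 0xD3AC
  0xD3AC + 0xFB8B = 0x1CF37 → wrap carry → 0xCF38
  0xCF38 + 0xC223 = 0x1915B → wrap carry → 0x915C
One's-complement sum = 0x915C.
Checksum = ~0x915C & 0xFFFF = 0x6EA3.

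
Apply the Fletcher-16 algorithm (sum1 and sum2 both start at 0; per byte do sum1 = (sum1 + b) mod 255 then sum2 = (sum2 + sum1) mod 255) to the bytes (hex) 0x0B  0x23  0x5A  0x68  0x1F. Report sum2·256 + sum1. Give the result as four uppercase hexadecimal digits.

Running sums (mod 255):
  after byte 0 (0x0B): sum1=11, sum2=11
  after byte 1 (0x23): sum1=46, sum2=57
  after byte 2 (0x5A): sum1=136, sum2=193
  after byte 3 (0x68): sum1=240, sum2=178
  after byte 4 (0x1F): sum1=16, sum2=194
Checksum = sum2·256 + sum1 = 194·256 + 16 = 49680 = 0xC210.

C210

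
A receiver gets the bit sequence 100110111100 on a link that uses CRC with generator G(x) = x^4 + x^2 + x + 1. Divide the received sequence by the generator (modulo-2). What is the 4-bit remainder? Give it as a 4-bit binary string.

0001

Modulo-2 division of 100110111100 by 10111:
  pos 0: 10011 XOR 10111 = 00100
  pos 2: 10001 XOR 10111 = 00110
  pos 4: 11011 XOR 10111 = 01100
  pos 5: 11001 XOR 10111 = 01110
  pos 6: 11100 XOR 10111 = 01011
  pos 7: 10110 XOR 10111 = 00001
Remainder = 0001 (nonzero — an error is detected).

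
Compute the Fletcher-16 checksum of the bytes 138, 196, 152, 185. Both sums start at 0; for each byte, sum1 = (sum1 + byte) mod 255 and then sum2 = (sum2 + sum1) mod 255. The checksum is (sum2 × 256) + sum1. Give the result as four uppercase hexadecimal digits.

Running sums (mod 255):
  after byte 0 (138): sum1=138, sum2=138
  after byte 1 (196): sum1=79, sum2=217
  after byte 2 (152): sum1=231, sum2=193
  after byte 3 (185): sum1=161, sum2=99
Checksum = sum2·256 + sum1 = 99·256 + 161 = 25505 = 0x63A1.

63A1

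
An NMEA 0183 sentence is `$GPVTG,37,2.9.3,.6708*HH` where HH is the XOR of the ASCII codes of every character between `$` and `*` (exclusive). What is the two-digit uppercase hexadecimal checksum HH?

XOR the ASCII codes of the payload characters:
  'G' = 0x47 → acc = 0x47
  'P' = 0x50 → acc = 0x17
  'V' = 0x56 → acc = 0x41
  'T' = 0x54 → acc = 0x15
  'G' = 0x47 → acc = 0x52
  ',' = 0x2C → acc = 0x7E
  '3' = 0x33 → acc = 0x4D
  '7' = 0x37 → acc = 0x7A
  ',' = 0x2C → acc = 0x56
  '2' = 0x32 → acc = 0x64
  '.' = 0x2E → acc = 0x4A
  '9' = 0x39 → acc = 0x73
  '.' = 0x2E → acc = 0x5D
  '3' = 0x33 → acc = 0x6E
  ',' = 0x2C → acc = 0x42
  '.' = 0x2E → acc = 0x6C
  '6' = 0x36 → acc = 0x5A
  '7' = 0x37 → acc = 0x6D
  '0' = 0x30 → acc = 0x5D
  '8' = 0x38 → acc = 0x65
Checksum = 0x65.

65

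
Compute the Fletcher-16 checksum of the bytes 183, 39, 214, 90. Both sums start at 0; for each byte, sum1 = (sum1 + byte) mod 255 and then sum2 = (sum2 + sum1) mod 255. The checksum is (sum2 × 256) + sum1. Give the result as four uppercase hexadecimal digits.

5C10

Running sums (mod 255):
  after byte 0 (183): sum1=183, sum2=183
  after byte 1 (39): sum1=222, sum2=150
  after byte 2 (214): sum1=181, sum2=76
  after byte 3 (90): sum1=16, sum2=92
Checksum = sum2·256 + sum1 = 92·256 + 16 = 23568 = 0x5C10.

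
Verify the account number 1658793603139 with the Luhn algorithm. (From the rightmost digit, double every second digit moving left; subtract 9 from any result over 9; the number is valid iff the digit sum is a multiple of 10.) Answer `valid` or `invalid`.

From the right, keep odd positions and double even positions (subtract 9 from any doubled value over 9):
  doubled (positions 2,4,...): 6 6 3 9 7 3 → sum 34
  kept (positions 1,3,...): 9 1 0 3 7 5 1 → sum 26
Total = 60.
60 mod 10 = 0, so the number is valid.

valid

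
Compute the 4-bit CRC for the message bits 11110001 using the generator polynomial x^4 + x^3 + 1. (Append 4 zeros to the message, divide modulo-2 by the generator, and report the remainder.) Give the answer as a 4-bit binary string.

Append 4 zeros: 111100010000. Divide by 11001 (XOR where the leading bit is 1):
  pos 0: 11110 XOR 11001 = 00111
  pos 2: 11100 XOR 11001 = 00101
  pos 4: 10110 XOR 11001 = 01111
  pos 5: 11110 XOR 11001 = 00111
  pos 7: 11100 XOR 11001 = 00101
Remainder (last 4 bits) = 0101. This is the CRC / FCS.

0101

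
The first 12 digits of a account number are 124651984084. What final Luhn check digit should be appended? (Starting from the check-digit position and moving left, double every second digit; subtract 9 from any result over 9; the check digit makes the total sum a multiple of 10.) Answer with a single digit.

5

Partial digits right→left: 4 8 0 4 8 9 1 5 6 4 2 1
Double every second digit counting from the check-digit position (so the 1st, 3rd, 5th, ... of the partial from the right).
  doubled (with −9 where >9): 8 0 7 2 3 4 → sum 24
  kept as-is: 8 4 9 5 4 1 → sum 31
Total = 24 + 31 = 55.
Check digit = (10 − (55 mod 10)) mod 10 = 5.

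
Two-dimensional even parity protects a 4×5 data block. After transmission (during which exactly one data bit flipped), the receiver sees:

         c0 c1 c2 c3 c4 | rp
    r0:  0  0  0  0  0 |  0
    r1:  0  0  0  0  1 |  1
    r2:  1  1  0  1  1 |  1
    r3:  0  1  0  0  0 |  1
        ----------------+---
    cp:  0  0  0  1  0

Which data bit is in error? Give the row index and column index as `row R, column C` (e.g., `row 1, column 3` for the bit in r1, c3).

Recompute each row's even parity and compare to rp:
  r0: data parity 0, sent rp 0 → ok
  r1: data parity 1, sent rp 1 → ok
  r2: data parity 0, sent rp 1 → mismatch
  r3: data parity 1, sent rp 1 → ok
Recompute each column's even parity and compare to cp:
  c0: data parity 1, sent cp 0 → mismatch
  c1: data parity 0, sent cp 0 → ok
  c2: data parity 0, sent cp 0 → ok
  c3: data parity 1, sent cp 1 → ok
  c4: data parity 0, sent cp 0 → ok
Exactly one row (r2) and one column (c0) fail → the flipped bit is at their intersection.

row 2, column 0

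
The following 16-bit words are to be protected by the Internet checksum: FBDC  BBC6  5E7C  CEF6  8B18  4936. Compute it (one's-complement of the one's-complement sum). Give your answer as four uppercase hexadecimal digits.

One's-complement addition (fold any carry out of bit 15 back into bit 0):
  0xFBDC + 0xBBC6 = 0x1B7A2 → wrap carry → 0xB7A3
  0xB7A3 + 0x5E7C = 0x1161F → wrap carry → 0x1620
  0x1620 + 0xCEF6 = 0x0E516
  0xE516 + 0x8B18 = 0x1702E → wrap carry → 0x702F
  0x702F + 0x4936 = 0x0B965
One's-complement sum = 0xB965.
Checksum = ~0xB965 & 0xFFFF = 0x469A.

469A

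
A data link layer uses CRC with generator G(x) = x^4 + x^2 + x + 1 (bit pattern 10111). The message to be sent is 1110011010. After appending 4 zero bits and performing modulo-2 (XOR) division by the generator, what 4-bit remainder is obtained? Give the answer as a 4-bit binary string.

Append 4 zeros: 11100110100000. Divide by 10111 (XOR where the leading bit is 1):
  pos 0: 11100 XOR 10111 = 01011
  pos 1: 10111 XOR 10111 = 00000
  pos 6: 10100 XOR 10111 = 00011
  pos 9: 11000 XOR 10111 = 01111
Remainder (last 4 bits) = 1111. This is the CRC / FCS.

1111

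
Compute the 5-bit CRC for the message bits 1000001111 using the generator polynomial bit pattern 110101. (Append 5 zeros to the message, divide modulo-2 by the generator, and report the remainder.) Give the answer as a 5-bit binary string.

Append 5 zeros: 100000111100000. Divide by 110101 (XOR where the leading bit is 1):
  pos 0: 100000 XOR 110101 = 010101
  pos 1: 101011 XOR 110101 = 011110
  pos 2: 111101 XOR 110101 = 001000
  pos 4: 100011 XOR 110101 = 010110
  pos 5: 101100 XOR 110101 = 011001
  pos 6: 110010 XOR 110101 = 000111
  pos 9: 111000 XOR 110101 = 001101
Remainder (last 5 bits) = 01101. This is the CRC / FCS.

01101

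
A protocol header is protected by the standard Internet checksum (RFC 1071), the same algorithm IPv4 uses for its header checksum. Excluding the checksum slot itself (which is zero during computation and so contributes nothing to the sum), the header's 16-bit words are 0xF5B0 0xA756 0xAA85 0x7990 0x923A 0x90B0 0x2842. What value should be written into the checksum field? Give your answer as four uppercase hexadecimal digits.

One's-complement addition (fold any carry out of bit 15 back into bit 0):
  0xF5B0 + 0xA756 = 0x19D06 → wrap carry → 0x9D07
  0x9D07 + 0xAA85 = 0x1478C → wrap carry → 0x478D
  0x478D + 0x7990 = 0x0C11D
  0xC11D + 0x923A = 0x15357 → wrap carry → 0x5358
  0x5358 + 0x90B0 = 0x0E408
  0xE408 + 0x2842 = 0x10C4A → wrap carry → 0x0C4B
One's-complement sum = 0x0C4B.
Checksum = ~0x0C4B & 0xFFFF = 0xF3B4.

F3B4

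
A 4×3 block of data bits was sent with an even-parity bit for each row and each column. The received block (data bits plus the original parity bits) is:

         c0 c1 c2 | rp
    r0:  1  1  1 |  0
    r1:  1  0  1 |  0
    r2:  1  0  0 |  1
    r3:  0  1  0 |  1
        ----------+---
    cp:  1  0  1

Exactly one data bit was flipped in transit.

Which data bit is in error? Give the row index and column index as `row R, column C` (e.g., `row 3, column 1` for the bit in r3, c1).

Recompute each row's even parity and compare to rp:
  r0: data parity 1, sent rp 0 → mismatch
  r1: data parity 0, sent rp 0 → ok
  r2: data parity 1, sent rp 1 → ok
  r3: data parity 1, sent rp 1 → ok
Recompute each column's even parity and compare to cp:
  c0: data parity 1, sent cp 1 → ok
  c1: data parity 0, sent cp 0 → ok
  c2: data parity 0, sent cp 1 → mismatch
Exactly one row (r0) and one column (c2) fail → the flipped bit is at their intersection.

row 0, column 2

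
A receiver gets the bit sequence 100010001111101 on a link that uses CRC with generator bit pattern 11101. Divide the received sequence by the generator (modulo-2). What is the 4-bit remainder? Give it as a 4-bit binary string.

0000

Modulo-2 division of 100010001111101 by 11101:
  pos 0: 10001 XOR 11101 = 01100
  pos 1: 11000 XOR 11101 = 00101
  pos 3: 10100 XOR 11101 = 01001
  pos 4: 10011 XOR 11101 = 01110
  pos 5: 11101 XOR 11101 = 00000
  pos 10: 11101 XOR 11101 = 00000
Remainder = 0000 (zero — the frame passes the CRC check).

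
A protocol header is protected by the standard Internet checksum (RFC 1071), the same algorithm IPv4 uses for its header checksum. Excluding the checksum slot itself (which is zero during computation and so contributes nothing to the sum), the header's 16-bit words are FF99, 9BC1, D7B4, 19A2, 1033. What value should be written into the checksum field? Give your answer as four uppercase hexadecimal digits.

One's-complement addition (fold any carry out of bit 15 back into bit 0):
  0xFF99 + 0x9BC1 = 0x19B5A → wrap carry → 0x9B5B
  0x9B5B + 0xD7B4 = 0x1730F → wrap carry → 0x7310
  0x7310 + 0x19A2 = 0x08CB2
  0x8CB2 + 0x1033 = 0x09CE5
One's-complement sum = 0x9CE5.
Checksum = ~0x9CE5 & 0xFFFF = 0x631A.

631A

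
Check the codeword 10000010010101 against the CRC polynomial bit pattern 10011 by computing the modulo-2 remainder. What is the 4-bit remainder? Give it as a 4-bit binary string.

Modulo-2 division of 10000010010101 by 10011:
  pos 0: 10000 XOR 10011 = 00011
  pos 3: 11010 XOR 10011 = 01001
  pos 4: 10010 XOR 10011 = 00001
  pos 8: 11010 XOR 10011 = 01001
  pos 9: 10011 XOR 10011 = 00000
Remainder = 0000 (zero — the frame passes the CRC check).

0000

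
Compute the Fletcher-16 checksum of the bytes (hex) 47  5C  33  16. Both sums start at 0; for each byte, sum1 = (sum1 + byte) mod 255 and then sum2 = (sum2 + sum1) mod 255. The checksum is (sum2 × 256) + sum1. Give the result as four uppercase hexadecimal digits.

Running sums (mod 255):
  after byte 0 (47): sum1=71, sum2=71
  after byte 1 (5C): sum1=163, sum2=234
  after byte 2 (33): sum1=214, sum2=193
  after byte 3 (16): sum1=236, sum2=174
Checksum = sum2·256 + sum1 = 174·256 + 236 = 44780 = 0xAEEC.

AEEC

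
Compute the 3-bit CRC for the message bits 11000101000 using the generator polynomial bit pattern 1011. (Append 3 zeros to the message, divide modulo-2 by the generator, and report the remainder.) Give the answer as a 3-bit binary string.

101

Append 3 zeros: 11000101000000. Divide by 1011 (XOR where the leading bit is 1):
  pos 0: 1100 XOR 1011 = 0111
  pos 1: 1110 XOR 1011 = 0101
  pos 2: 1011 XOR 1011 = 0000
  pos 7: 1000 XOR 1011 = 0011
  pos 9: 1100 XOR 1011 = 0111
  pos 10: 1110 XOR 1011 = 0101
Remainder (last 3 bits) = 101. This is the CRC / FCS.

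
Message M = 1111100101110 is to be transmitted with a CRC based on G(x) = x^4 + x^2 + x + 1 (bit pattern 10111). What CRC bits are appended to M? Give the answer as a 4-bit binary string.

0010

Append 4 zeros: 11111001011100000. Divide by 10111 (XOR where the leading bit is 1):
  pos 0: 11111 XOR 10111 = 01000
  pos 1: 10000 XOR 10111 = 00111
  pos 3: 11101 XOR 10111 = 01010
  pos 4: 10100 XOR 10111 = 00011
  pos 7: 11111 XOR 10111 = 01000
  pos 8: 10000 XOR 10111 = 00111
  pos 10: 11100 XOR 10111 = 01011
  pos 11: 10110 XOR 10111 = 00001
Remainder (last 4 bits) = 0010. This is the CRC / FCS.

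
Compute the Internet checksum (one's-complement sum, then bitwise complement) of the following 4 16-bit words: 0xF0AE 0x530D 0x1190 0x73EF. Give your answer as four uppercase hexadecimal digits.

36C4

One's-complement addition (fold any carry out of bit 15 back into bit 0):
  0xF0AE + 0x530D = 0x143BB → wrap carry → 0x43BC
  0x43BC + 0x1190 = 0x0554C
  0x554C + 0x73EF = 0x0C93B
One's-complement sum = 0xC93B.
Checksum = ~0xC93B & 0xFFFF = 0x36C4.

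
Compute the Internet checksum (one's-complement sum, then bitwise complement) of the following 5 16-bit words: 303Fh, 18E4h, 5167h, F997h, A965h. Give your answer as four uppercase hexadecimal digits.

One's-complement addition (fold any carry out of bit 15 back into bit 0):
  0x303F + 0x18E4 = 0x04923
  0x4923 + 0x5167 = 0x09A8A
  0x9A8A + 0xF997 = 0x19421 → wrap carry → 0x9422
  0x9422 + 0xA965 = 0x13D87 → wrap carry → 0x3D88
One's-complement sum = 0x3D88.
Checksum = ~0x3D88 & 0xFFFF = 0xC277.

C277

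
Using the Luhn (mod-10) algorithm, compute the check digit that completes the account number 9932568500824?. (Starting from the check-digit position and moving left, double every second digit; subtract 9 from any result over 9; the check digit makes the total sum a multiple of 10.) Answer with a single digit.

Partial digits right→left: 4 2 8 0 0 5 8 6 5 2 3 9 9
Double every second digit counting from the check-digit position (so the 1st, 3rd, 5th, ... of the partial from the right).
  doubled (with −9 where >9): 8 7 0 7 1 6 9 → sum 38
  kept as-is: 2 0 5 6 2 9 → sum 24
Total = 38 + 24 = 62.
Check digit = (10 − (62 mod 10)) mod 10 = 8.

8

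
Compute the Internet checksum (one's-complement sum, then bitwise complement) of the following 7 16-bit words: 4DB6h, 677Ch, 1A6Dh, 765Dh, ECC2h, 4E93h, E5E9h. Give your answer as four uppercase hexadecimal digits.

One's-complement addition (fold any carry out of bit 15 back into bit 0):
  0x4DB6 + 0x677C = 0x0B532
  0xB532 + 0x1A6D = 0x0CF9F
  0xCF9F + 0x765D = 0x145FC → wrap carry → 0x45FD
  0x45FD + 0xECC2 = 0x132BF → wrap carry → 0x32C0
  0x32C0 + 0x4E93 = 0x08153
  0x8153 + 0xE5E9 = 0x1673C → wrap carry → 0x673D
One's-complement sum = 0x673D.
Checksum = ~0x673D & 0xFFFF = 0x98C2.

98C2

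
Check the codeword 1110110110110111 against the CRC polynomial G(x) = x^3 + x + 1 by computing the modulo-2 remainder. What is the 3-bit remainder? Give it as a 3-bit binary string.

Modulo-2 division of 1110110110110111 by 1011:
  pos 0: 1110 XOR 1011 = 0101
  pos 1: 1011 XOR 1011 = 0000
  pos 5: 1011 XOR 1011 = 0000
  pos 10: 1101 XOR 1011 = 0110
  pos 11: 1101 XOR 1011 = 0110
  pos 12: 1101 XOR 1011 = 0110
Remainder = 110 (nonzero — an error is detected).

110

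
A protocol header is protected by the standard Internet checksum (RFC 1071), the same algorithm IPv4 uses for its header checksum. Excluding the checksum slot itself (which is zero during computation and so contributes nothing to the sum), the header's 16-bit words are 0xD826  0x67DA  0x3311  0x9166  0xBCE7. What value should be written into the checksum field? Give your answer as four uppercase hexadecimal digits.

3E9F

One's-complement addition (fold any carry out of bit 15 back into bit 0):
  0xD826 + 0x67DA = 0x14000 → wrap carry → 0x4001
  0x4001 + 0x3311 = 0x07312
  0x7312 + 0x9166 = 0x10478 → wrap carry → 0x0479
  0x0479 + 0xBCE7 = 0x0C160
One's-complement sum = 0xC160.
Checksum = ~0xC160 & 0xFFFF = 0x3E9F.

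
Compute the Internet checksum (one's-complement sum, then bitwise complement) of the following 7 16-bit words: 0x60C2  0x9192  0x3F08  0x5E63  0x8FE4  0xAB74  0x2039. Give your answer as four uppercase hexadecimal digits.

14AD

One's-complement addition (fold any carry out of bit 15 back into bit 0):
  0x60C2 + 0x9192 = 0x0F254
  0xF254 + 0x3F08 = 0x1315C → wrap carry → 0x315D
  0x315D + 0x5E63 = 0x08FC0
  0x8FC0 + 0x8FE4 = 0x11FA4 → wrap carry → 0x1FA5
  0x1FA5 + 0xAB74 = 0x0CB19
  0xCB19 + 0x2039 = 0x0EB52
One's-complement sum = 0xEB52.
Checksum = ~0xEB52 & 0xFFFF = 0x14AD.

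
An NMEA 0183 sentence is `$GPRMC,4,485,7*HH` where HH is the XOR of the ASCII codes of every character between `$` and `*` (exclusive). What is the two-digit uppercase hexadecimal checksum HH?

5D

XOR the ASCII codes of the payload characters:
  'G' = 0x47 → acc = 0x47
  'P' = 0x50 → acc = 0x17
  'R' = 0x52 → acc = 0x45
  'M' = 0x4D → acc = 0x08
  'C' = 0x43 → acc = 0x4B
  ',' = 0x2C → acc = 0x67
  '4' = 0x34 → acc = 0x53
  ',' = 0x2C → acc = 0x7F
  '4' = 0x34 → acc = 0x4B
  '8' = 0x38 → acc = 0x73
  '5' = 0x35 → acc = 0x46
  ',' = 0x2C → acc = 0x6A
  '7' = 0x37 → acc = 0x5D
Checksum = 0x5D.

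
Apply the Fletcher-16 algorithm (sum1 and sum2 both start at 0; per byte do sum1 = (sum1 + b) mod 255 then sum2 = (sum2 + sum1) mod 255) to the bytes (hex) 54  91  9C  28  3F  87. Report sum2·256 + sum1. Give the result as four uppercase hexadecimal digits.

C271

Running sums (mod 255):
  after byte 0 (54): sum1=84, sum2=84
  after byte 1 (91): sum1=229, sum2=58
  after byte 2 (9C): sum1=130, sum2=188
  after byte 3 (28): sum1=170, sum2=103
  after byte 4 (3F): sum1=233, sum2=81
  after byte 5 (87): sum1=113, sum2=194
Checksum = sum2·256 + sum1 = 194·256 + 113 = 49777 = 0xC271.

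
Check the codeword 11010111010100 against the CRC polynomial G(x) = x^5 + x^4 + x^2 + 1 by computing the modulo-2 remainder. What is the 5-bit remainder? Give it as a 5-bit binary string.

Modulo-2 division of 11010111010100 by 110101:
  pos 0: 110101 XOR 110101 = 000000
  pos 6: 110101 XOR 110101 = 000000
Remainder = 00000 (zero — the frame passes the CRC check).

00000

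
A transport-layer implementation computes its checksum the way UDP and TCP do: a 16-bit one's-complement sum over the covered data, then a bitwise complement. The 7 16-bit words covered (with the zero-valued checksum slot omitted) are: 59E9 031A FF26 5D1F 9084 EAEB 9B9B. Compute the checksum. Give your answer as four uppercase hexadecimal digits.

One's-complement addition (fold any carry out of bit 15 back into bit 0):
  0x59E9 + 0x031A = 0x05D03
  0x5D03 + 0xFF26 = 0x15C29 → wrap carry → 0x5C2A
  0x5C2A + 0x5D1F = 0x0B949
  0xB949 + 0x9084 = 0x149CD → wrap carry → 0x49CE
  0x49CE + 0xEAEB = 0x134B9 → wrap carry → 0x34BA
  0x34BA + 0x9B9B = 0x0D055
One's-complement sum = 0xD055.
Checksum = ~0xD055 & 0xFFFF = 0x2FAA.

2FAA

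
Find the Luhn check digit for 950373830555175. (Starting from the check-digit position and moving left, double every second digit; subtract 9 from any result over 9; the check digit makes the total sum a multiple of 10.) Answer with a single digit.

4

Partial digits right→left: 5 7 1 5 5 5 0 3 8 3 7 3 0 5 9
Double every second digit counting from the check-digit position (so the 1st, 3rd, 5th, ... of the partial from the right).
  doubled (with −9 where >9): 1 2 1 0 7 5 0 9 → sum 25
  kept as-is: 7 5 5 3 3 3 5 → sum 31
Total = 25 + 31 = 56.
Check digit = (10 − (56 mod 10)) mod 10 = 4.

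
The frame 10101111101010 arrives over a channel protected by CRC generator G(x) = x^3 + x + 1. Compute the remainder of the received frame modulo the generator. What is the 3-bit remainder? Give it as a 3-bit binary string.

111

Modulo-2 division of 10101111101010 by 1011:
  pos 0: 1010 XOR 1011 = 0001
  pos 3: 1111 XOR 1011 = 0100
  pos 4: 1001 XOR 1011 = 0010
  pos 6: 1010 XOR 1011 = 0001
  pos 9: 1101 XOR 1011 = 0110
  pos 10: 1100 XOR 1011 = 0111
Remainder = 111 (nonzero — an error is detected).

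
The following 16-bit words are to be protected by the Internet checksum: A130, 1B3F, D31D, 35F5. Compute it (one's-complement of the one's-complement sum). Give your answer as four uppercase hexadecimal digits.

3A7D

One's-complement addition (fold any carry out of bit 15 back into bit 0):
  0xA130 + 0x1B3F = 0x0BC6F
  0xBC6F + 0xD31D = 0x18F8C → wrap carry → 0x8F8D
  0x8F8D + 0x35F5 = 0x0C582
One's-complement sum = 0xC582.
Checksum = ~0xC582 & 0xFFFF = 0x3A7D.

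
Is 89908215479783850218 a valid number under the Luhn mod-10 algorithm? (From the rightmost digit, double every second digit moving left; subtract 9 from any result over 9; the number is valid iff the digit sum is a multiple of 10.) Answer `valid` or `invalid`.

From the right, keep odd positions and double even positions (subtract 9 from any doubled value over 9):
  doubled (positions 2,4,...): 2 0 7 7 9 8 2 7 9 7 → sum 58
  kept (positions 1,3,...): 8 2 5 3 7 7 5 2 0 9 → sum 48
Total = 106.
106 mod 10 = 6, so the number is invalid.

invalid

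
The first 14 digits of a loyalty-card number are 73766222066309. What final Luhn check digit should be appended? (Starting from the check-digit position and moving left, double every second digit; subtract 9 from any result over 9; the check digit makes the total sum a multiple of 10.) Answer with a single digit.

7

Partial digits right→left: 9 0 3 6 6 0 2 2 2 6 6 7 3 7
Double every second digit counting from the check-digit position (so the 1st, 3rd, 5th, ... of the partial from the right).
  doubled (with −9 where >9): 9 6 3 4 4 3 6 → sum 35
  kept as-is: 0 6 0 2 6 7 7 → sum 28
Total = 35 + 28 = 63.
Check digit = (10 − (63 mod 10)) mod 10 = 7.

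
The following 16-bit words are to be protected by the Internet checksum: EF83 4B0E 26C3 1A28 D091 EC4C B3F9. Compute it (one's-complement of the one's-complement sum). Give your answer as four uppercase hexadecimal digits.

13AA

One's-complement addition (fold any carry out of bit 15 back into bit 0):
  0xEF83 + 0x4B0E = 0x13A91 → wrap carry → 0x3A92
  0x3A92 + 0x26C3 = 0x06155
  0x6155 + 0x1A28 = 0x07B7D
  0x7B7D + 0xD091 = 0x14C0E → wrap carry → 0x4C0F
  0x4C0F + 0xEC4C = 0x1385B → wrap carry → 0x385C
  0x385C + 0xB3F9 = 0x0EC55
One's-complement sum = 0xEC55.
Checksum = ~0xEC55 & 0xFFFF = 0x13AA.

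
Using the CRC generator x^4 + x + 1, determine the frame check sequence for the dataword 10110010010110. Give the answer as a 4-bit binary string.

1101

Append 4 zeros: 101100100101100000. Divide by 10011 (XOR where the leading bit is 1):
  pos 0: 10110 XOR 10011 = 00101
  pos 2: 10101 XOR 10011 = 00110
  pos 4: 11000 XOR 10011 = 01011
  pos 5: 10111 XOR 10011 = 00100
  pos 7: 10001 XOR 10011 = 00010
  pos 10: 10100 XOR 10011 = 00111
  pos 12: 11100 XOR 10011 = 01111
  pos 13: 11110 XOR 10011 = 01101
Remainder (last 4 bits) = 1101. This is the CRC / FCS.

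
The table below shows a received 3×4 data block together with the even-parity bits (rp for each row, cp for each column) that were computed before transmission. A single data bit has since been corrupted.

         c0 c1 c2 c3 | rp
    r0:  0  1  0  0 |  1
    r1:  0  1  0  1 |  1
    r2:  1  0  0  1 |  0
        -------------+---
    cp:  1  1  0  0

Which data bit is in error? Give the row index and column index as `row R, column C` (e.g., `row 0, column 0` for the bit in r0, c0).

Recompute each row's even parity and compare to rp:
  r0: data parity 1, sent rp 1 → ok
  r1: data parity 0, sent rp 1 → mismatch
  r2: data parity 0, sent rp 0 → ok
Recompute each column's even parity and compare to cp:
  c0: data parity 1, sent cp 1 → ok
  c1: data parity 0, sent cp 1 → mismatch
  c2: data parity 0, sent cp 0 → ok
  c3: data parity 0, sent cp 0 → ok
Exactly one row (r1) and one column (c1) fail → the flipped bit is at their intersection.

row 1, column 1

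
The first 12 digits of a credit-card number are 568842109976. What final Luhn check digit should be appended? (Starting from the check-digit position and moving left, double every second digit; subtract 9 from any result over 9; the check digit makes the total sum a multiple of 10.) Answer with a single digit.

0

Partial digits right→left: 6 7 9 9 0 1 2 4 8 8 6 5
Double every second digit counting from the check-digit position (so the 1st, 3rd, 5th, ... of the partial from the right).
  doubled (with −9 where >9): 3 9 0 4 7 3 → sum 26
  kept as-is: 7 9 1 4 8 5 → sum 34
Total = 26 + 34 = 60.
Check digit = (10 − (60 mod 10)) mod 10 = 0.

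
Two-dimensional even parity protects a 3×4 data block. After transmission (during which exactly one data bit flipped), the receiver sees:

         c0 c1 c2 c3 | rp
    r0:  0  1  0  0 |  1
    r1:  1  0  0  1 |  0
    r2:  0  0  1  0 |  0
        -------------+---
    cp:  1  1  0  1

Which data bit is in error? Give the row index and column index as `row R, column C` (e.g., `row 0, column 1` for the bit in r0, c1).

Recompute each row's even parity and compare to rp:
  r0: data parity 1, sent rp 1 → ok
  r1: data parity 0, sent rp 0 → ok
  r2: data parity 1, sent rp 0 → mismatch
Recompute each column's even parity and compare to cp:
  c0: data parity 1, sent cp 1 → ok
  c1: data parity 1, sent cp 1 → ok
  c2: data parity 1, sent cp 0 → mismatch
  c3: data parity 1, sent cp 1 → ok
Exactly one row (r2) and one column (c2) fail → the flipped bit is at their intersection.

row 2, column 2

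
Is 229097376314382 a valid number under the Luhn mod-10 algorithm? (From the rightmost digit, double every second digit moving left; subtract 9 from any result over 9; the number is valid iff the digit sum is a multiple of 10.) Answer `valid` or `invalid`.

From the right, keep odd positions and double even positions (subtract 9 from any doubled value over 9):
  doubled (positions 2,4,...): 7 8 6 5 5 0 4 → sum 35
  kept (positions 1,3,...): 2 3 1 6 3 9 9 2 → sum 35
Total = 70.
70 mod 10 = 0, so the number is valid.

valid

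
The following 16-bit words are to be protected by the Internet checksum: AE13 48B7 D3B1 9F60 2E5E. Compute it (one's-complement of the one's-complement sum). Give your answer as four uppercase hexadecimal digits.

67C4

One's-complement addition (fold any carry out of bit 15 back into bit 0):
  0xAE13 + 0x48B7 = 0x0F6CA
  0xF6CA + 0xD3B1 = 0x1CA7B → wrap carry → 0xCA7C
  0xCA7C + 0x9F60 = 0x169DC → wrap carry → 0x69DD
  0x69DD + 0x2E5E = 0x0983B
One's-complement sum = 0x983B.
Checksum = ~0x983B & 0xFFFF = 0x67C4.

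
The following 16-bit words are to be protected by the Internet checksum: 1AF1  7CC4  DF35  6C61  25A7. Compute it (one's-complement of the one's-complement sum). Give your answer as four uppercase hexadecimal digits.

One's-complement addition (fold any carry out of bit 15 back into bit 0):
  0x1AF1 + 0x7CC4 = 0x097B5
  0x97B5 + 0xDF35 = 0x176EA → wrap carry → 0x76EB
  0x76EB + 0x6C61 = 0x0E34C
  0xE34C + 0x25A7 = 0x108F3 → wrap carry → 0x08F4
One's-complement sum = 0x08F4.
Checksum = ~0x08F4 & 0xFFFF = 0xF70B.

F70B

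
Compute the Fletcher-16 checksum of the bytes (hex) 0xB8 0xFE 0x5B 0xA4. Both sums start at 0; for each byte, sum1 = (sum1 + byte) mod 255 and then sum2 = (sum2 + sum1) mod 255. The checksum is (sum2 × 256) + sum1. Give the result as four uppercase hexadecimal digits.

3BB7

Running sums (mod 255):
  after byte 0 (0xB8): sum1=184, sum2=184
  after byte 1 (0xFE): sum1=183, sum2=112
  after byte 2 (0x5B): sum1=19, sum2=131
  after byte 3 (0xA4): sum1=183, sum2=59
Checksum = sum2·256 + sum1 = 59·256 + 183 = 15287 = 0x3BB7.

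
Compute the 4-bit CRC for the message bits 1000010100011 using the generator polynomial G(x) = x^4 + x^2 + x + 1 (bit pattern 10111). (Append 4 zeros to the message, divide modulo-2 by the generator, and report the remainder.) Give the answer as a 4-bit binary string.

1110

Append 4 zeros: 10000101000110000. Divide by 10111 (XOR where the leading bit is 1):
  pos 0: 10000 XOR 10111 = 00111
  pos 2: 11110 XOR 10111 = 01001
  pos 3: 10011 XOR 10111 = 00100
  pos 5: 10000 XOR 10111 = 00111
  pos 7: 11101 XOR 10111 = 01010
  pos 8: 10101 XOR 10111 = 00010
  pos 11: 10000 XOR 10111 = 00111
Remainder (last 4 bits) = 1110. This is the CRC / FCS.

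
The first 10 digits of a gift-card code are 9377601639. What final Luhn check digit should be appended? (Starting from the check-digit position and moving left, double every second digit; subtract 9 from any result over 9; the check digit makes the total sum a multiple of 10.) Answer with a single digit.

1

Partial digits right→left: 9 3 6 1 0 6 7 7 3 9
Double every second digit counting from the check-digit position (so the 1st, 3rd, 5th, ... of the partial from the right).
  doubled (with −9 where >9): 9 3 0 5 6 → sum 23
  kept as-is: 3 1 6 7 9 → sum 26
Total = 23 + 26 = 49.
Check digit = (10 − (49 mod 10)) mod 10 = 1.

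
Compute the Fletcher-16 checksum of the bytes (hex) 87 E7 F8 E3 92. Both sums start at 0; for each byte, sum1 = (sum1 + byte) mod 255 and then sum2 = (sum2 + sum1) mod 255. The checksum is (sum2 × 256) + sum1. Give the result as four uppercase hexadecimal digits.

Running sums (mod 255):
  after byte 0 (87): sum1=135, sum2=135
  after byte 1 (E7): sum1=111, sum2=246
  after byte 2 (F8): sum1=104, sum2=95
  after byte 3 (E3): sum1=76, sum2=171
  after byte 4 (92): sum1=222, sum2=138
Checksum = sum2·256 + sum1 = 138·256 + 222 = 35550 = 0x8ADE.

8ADE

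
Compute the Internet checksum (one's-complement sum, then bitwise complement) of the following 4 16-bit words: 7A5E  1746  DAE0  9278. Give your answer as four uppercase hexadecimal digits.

One's-complement addition (fold any carry out of bit 15 back into bit 0):
  0x7A5E + 0x1746 = 0x091A4
  0x91A4 + 0xDAE0 = 0x16C84 → wrap carry → 0x6C85
  0x6C85 + 0x9278 = 0x0FEFD
One's-complement sum = 0xFEFD.
Checksum = ~0xFEFD & 0xFFFF = 0x0102.

0102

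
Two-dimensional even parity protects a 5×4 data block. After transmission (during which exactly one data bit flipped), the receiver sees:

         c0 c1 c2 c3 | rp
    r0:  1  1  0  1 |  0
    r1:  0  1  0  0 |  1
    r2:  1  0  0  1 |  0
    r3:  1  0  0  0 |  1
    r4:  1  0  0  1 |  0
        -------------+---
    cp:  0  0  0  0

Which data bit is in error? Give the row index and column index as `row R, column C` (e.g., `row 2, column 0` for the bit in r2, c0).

Recompute each row's even parity and compare to rp:
  r0: data parity 1, sent rp 0 → mismatch
  r1: data parity 1, sent rp 1 → ok
  r2: data parity 0, sent rp 0 → ok
  r3: data parity 1, sent rp 1 → ok
  r4: data parity 0, sent rp 0 → ok
Recompute each column's even parity and compare to cp:
  c0: data parity 0, sent cp 0 → ok
  c1: data parity 0, sent cp 0 → ok
  c2: data parity 0, sent cp 0 → ok
  c3: data parity 1, sent cp 0 → mismatch
Exactly one row (r0) and one column (c3) fail → the flipped bit is at their intersection.

row 0, column 3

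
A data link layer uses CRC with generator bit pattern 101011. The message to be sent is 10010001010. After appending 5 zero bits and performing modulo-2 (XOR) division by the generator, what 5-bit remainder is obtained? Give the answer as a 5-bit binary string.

00011

Append 5 zeros: 1001000101000000. Divide by 101011 (XOR where the leading bit is 1):
  pos 0: 100100 XOR 101011 = 001111
  pos 2: 111101 XOR 101011 = 010110
  pos 3: 101100 XOR 101011 = 000111
  pos 6: 111100 XOR 101011 = 010111
  pos 7: 101110 XOR 101011 = 000101
  pos 10: 101000 XOR 101011 = 000011
Remainder (last 5 bits) = 00011. This is the CRC / FCS.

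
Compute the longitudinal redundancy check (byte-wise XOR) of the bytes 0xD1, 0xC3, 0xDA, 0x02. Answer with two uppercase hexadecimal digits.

XOR the bytes together:
  start with 0xD1
  0xD1 ⊕ 0xC3 = 0x12
  0x12 ⊕ 0xDA = 0xC8
  0xC8 ⊕ 0x02 = 0xCA

CA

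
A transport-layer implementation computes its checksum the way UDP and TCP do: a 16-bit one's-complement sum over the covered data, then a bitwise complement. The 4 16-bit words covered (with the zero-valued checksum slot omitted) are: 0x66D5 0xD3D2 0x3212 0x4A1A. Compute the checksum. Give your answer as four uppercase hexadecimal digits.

One's-complement addition (fold any carry out of bit 15 back into bit 0):
  0x66D5 + 0xD3D2 = 0x13AA7 → wrap carry → 0x3AA8
  0x3AA8 + 0x3212 = 0x06CBA
  0x6CBA + 0x4A1A = 0x0B6D4
One's-complement sum = 0xB6D4.
Checksum = ~0xB6D4 & 0xFFFF = 0x492B.

492B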